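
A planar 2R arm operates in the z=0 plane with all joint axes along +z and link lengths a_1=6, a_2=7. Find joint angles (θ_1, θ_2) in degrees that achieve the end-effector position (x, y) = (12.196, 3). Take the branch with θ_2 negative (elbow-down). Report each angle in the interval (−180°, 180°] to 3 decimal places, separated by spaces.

cos θ_2 = (157.7424−6²−7²)/(2·6·7) = 0.8660; θ_2 = -30.0051° (elbow-down)
β = atan2(3.0000,12.1960) = 13.8194°; ψ = atan2(-3.5005,12.0619) = -16.1835°
θ_1 = β − ψ = 30.0029°

30.003 -30.005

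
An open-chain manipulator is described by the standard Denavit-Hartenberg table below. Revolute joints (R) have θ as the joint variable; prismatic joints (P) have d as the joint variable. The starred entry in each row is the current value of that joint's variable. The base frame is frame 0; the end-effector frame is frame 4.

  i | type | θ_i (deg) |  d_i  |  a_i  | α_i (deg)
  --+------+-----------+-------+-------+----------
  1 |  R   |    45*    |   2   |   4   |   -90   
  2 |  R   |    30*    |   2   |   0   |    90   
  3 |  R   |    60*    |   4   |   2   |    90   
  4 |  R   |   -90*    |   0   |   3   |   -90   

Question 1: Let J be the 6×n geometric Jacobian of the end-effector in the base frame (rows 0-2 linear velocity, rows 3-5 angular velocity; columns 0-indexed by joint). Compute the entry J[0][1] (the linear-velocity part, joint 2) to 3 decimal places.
axis z_1 = (-0.7071,0.7071,0.0000); lever o_n−o_1 = (-1.6730,3.6049,0.3660)
cross product → J_v[:, 1] = (0.2588,0.2588,-1.3660)
J_ω[:, 1] = z_1
entry J[0][1] = 0.2588

0.259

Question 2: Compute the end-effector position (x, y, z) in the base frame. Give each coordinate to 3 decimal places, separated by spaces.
1.155 6.433 2.366

after link 1: o_1 = (2.8284, 2.8284, 2.0000)
after link 2: o_2 = (1.4142, 4.2426, 2.0000)
after link 3: o_3 = (2.2161, 7.4940, 4.9641)
after link 4: o_4 = (1.1554, 6.4333, 2.3660)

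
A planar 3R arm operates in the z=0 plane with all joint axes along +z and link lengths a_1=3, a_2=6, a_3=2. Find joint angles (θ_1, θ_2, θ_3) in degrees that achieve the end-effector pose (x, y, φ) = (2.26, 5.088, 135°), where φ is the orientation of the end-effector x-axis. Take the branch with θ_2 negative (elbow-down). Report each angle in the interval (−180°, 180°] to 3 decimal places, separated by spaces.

135.003 -120.006 120.003

wrist centre = target − a_3·(cos φ, sin φ) = (3.6742, 3.6738)
cos θ_2 = (26.9966−3²−6²)/(2·3·6) = -0.5001; θ_2 = -120.0063° (elbow-down)
β = atan2(3.6738,3.6742) = 44.9967°; ψ = atan2(-5.1958,-0.0006) = -90.0063°
θ_1 = β − ψ = 135.0030°
θ_3 = φ − θ_1 − θ_2 = 120.0033° (wrapped to (-180°,180°])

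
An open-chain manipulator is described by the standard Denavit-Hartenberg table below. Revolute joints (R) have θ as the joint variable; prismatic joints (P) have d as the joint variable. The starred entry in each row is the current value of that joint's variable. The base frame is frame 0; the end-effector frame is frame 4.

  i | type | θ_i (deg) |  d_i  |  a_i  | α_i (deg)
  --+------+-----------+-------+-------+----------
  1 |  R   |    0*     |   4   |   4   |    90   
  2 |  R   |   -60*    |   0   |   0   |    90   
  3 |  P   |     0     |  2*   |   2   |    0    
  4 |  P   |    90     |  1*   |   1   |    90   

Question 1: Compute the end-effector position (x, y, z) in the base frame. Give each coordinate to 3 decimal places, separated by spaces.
2.402 -1.000 0.768

after link 1: o_1 = (4.0000, 0.0000, 4.0000)
after link 2: o_2 = (4.0000, 0.0000, 4.0000)
after link 3: o_3 = (3.2679, -0.0000, 1.2679)
after link 4: o_4 = (2.4019, -1.0000, 0.7679)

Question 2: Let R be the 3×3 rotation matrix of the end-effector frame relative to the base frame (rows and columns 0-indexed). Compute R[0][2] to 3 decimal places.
End-effector z-axis (col 2 of R) = (0.5000,0.0000,-0.8660)
R[0][2] = 0.5000

0.500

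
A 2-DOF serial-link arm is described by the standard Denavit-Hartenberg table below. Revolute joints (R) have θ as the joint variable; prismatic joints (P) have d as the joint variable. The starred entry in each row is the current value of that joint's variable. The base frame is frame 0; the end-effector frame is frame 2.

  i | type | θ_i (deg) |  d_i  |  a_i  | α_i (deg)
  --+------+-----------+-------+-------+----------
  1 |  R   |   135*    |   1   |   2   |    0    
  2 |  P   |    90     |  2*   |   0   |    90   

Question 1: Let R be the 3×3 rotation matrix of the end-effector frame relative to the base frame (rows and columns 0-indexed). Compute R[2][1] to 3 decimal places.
End-effector y-axis (col 1 of R) = (0.0000,-0.0000,1.0000)
R[2][1] = 1.0000

1.000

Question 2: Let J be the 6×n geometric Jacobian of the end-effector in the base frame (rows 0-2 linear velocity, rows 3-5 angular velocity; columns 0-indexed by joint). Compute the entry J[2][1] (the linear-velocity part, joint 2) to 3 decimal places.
prismatic axis z_1 = (0.0000,0.0000,1.0000)
J_v[:, 1] = z_1; J_ω[:, 1] = (0,0,0)
entry J[2][1] = 1.0000

1.000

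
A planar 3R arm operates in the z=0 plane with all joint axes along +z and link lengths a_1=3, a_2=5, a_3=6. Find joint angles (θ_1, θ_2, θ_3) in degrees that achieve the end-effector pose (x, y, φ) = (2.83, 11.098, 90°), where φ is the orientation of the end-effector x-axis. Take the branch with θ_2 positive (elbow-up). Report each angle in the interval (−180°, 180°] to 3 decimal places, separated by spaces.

wrist centre = target − a_3·(cos φ, sin φ) = (2.8300, 5.0980)
cos θ_2 = (33.9985−3²−5²)/(2·3·5) = -0.0000; θ_2 = 90.0029° (elbow-up)
β = atan2(5.0980,2.8300) = 60.9645°; ψ = atan2(5.0000,2.9998) = 59.0383°
θ_1 = β − ψ = 1.9261°
θ_3 = φ − θ_1 − θ_2 = -1.9290° (wrapped to (-180°,180°])

1.926 90.003 -1.929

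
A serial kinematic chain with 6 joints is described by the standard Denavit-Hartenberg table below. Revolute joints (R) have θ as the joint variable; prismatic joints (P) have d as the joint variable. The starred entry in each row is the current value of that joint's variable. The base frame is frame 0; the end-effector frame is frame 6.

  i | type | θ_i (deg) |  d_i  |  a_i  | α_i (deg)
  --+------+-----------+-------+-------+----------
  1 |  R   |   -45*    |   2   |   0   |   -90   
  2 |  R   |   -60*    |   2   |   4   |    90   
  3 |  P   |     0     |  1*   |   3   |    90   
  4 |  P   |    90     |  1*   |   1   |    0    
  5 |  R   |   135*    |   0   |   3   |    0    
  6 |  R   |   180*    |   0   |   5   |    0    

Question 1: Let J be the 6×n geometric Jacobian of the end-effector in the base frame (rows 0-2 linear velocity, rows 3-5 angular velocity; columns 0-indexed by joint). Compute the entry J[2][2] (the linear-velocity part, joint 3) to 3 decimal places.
0.500

prismatic axis z_2 = (-0.6124,0.6124,0.5000)
J_v[:, 2] = z_2; J_ω[:, 2] = (0,0,0)
entry J[2][2] = 0.5000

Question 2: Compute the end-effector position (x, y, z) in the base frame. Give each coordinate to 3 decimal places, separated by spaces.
1.591 -0.177 10.994

after link 1: o_1 = (0.0000, 0.0000, 2.0000)
after link 2: o_2 = (2.8284, -0.0000, 5.4641)
after link 3: o_3 = (3.2767, -0.4483, 8.5622)
after link 4: o_4 = (1.9572, -0.5430, 9.0622)
after link 5: o_5 = (2.5063, -1.0921, 6.1644)
after link 6: o_6 = (1.5912, -0.1770, 10.9940)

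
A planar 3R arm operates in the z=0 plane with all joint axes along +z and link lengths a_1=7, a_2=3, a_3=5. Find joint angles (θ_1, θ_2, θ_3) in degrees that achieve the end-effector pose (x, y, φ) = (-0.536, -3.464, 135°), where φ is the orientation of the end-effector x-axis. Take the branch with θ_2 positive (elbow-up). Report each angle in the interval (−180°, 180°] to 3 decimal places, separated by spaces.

-90.004 90.013 134.991

wrist centre = target − a_3·(cos φ, sin φ) = (2.9995, -6.9995)
cos θ_2 = (57.9907−7²−3²)/(2·7·3) = -0.0002; θ_2 = 90.0127° (elbow-up)
β = atan2(-6.9995,2.9995) = -66.8033°; ψ = atan2(3.0000,6.9993) = 23.2006°
θ_1 = β − ψ = -90.0038°
θ_3 = φ − θ_1 − θ_2 = 134.9911° (wrapped to (-180°,180°])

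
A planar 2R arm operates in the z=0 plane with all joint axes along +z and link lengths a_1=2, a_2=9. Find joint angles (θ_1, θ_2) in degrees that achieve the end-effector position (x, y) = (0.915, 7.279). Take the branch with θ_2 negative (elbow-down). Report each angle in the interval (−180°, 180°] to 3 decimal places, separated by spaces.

-134.991 -150.006

cos θ_2 = (53.8211−2²−9²)/(2·2·9) = -0.8661; θ_2 = -150.0064° (elbow-down)
β = atan2(7.2790,0.9150) = 82.8353°; ψ = atan2(-4.4991,-5.7947) = -142.1737°
θ_1 = β − ψ = 225.0089°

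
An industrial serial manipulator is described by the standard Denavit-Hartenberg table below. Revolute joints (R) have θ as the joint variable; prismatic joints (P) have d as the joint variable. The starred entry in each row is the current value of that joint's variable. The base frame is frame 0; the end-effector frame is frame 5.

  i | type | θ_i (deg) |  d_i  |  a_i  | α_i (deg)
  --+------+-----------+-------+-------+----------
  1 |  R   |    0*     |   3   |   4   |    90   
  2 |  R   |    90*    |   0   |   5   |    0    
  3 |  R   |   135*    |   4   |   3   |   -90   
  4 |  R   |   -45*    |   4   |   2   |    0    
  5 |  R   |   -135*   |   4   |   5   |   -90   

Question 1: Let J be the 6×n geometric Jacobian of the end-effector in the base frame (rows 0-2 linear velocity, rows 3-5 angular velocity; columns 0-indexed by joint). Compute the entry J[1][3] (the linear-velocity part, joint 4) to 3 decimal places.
axis z_3 = (0.7071,-0.0000,-0.7071); lever o_n−o_3 = (8.1924,-1.4142,-3.1213)
cross product → J_v[:, 3] = (-1.0000,-3.5858,-1.0000)
J_ω[:, 3] = z_3
entry J[1][3] = -3.5858

-3.586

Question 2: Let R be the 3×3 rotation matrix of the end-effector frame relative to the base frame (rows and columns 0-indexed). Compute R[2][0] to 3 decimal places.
0.707

End-effector x-axis (col 0 of R) = (0.7071,-0.0000,0.7071)
R[2][0] = 0.7071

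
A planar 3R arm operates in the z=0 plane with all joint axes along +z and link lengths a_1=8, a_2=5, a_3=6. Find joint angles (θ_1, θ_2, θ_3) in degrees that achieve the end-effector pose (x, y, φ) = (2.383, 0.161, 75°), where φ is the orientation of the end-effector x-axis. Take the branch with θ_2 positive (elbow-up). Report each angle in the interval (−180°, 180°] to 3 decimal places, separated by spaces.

wrist centre = target − a_3·(cos φ, sin φ) = (0.8301, -5.6346)
cos θ_2 = (32.4373−8²−5²)/(2·8·5) = -0.7070; θ_2 = 134.9941° (elbow-up)
β = atan2(-5.6346,0.8301) = -81.6194°; ψ = atan2(3.5359,4.4648) = 38.3773°
θ_1 = β − ψ = -119.9967°
θ_3 = φ − θ_1 − θ_2 = 60.0026° (wrapped to (-180°,180°])

-119.997 134.994 60.003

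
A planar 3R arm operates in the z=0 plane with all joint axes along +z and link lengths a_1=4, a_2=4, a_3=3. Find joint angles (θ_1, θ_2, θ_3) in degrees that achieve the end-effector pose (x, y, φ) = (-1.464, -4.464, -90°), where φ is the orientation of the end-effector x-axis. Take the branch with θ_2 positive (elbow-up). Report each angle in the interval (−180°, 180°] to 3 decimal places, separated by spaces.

wrist centre = target − a_3·(cos φ, sin φ) = (-1.4640, -1.4640)
cos θ_2 = (4.2866−4²−4²)/(2·4·4) = -0.8660; θ_2 = 150.0021° (elbow-up)
β = atan2(-1.4640,-1.4640) = -135.0000°; ψ = atan2(1.9999,0.5358) = 75.0011°
θ_1 = β − ψ = -210.0011°
θ_3 = φ − θ_1 − θ_2 = -30.0011° (wrapped to (-180°,180°])

149.999 150.002 -30.001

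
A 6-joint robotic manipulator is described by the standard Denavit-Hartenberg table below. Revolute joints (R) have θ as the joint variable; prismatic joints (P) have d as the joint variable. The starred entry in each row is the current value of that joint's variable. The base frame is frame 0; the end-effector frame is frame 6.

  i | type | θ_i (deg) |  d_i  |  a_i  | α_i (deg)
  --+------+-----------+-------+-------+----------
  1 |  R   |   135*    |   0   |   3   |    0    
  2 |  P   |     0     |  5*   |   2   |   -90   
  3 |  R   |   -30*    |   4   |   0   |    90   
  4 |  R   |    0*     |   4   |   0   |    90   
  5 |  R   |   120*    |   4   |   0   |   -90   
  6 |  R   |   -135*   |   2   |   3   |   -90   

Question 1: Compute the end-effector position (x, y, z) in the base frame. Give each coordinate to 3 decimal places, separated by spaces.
after link 1: o_1 = (-2.1213, 2.1213, 0.0000)
after link 2: o_2 = (-3.5355, 3.5355, 5.0000)
after link 3: o_3 = (-6.3640, 0.7071, 5.0000)
after link 4: o_4 = (-4.9497, -0.7071, 8.4641)
after link 5: o_5 = (-2.1213, 2.1213, 8.4641)
after link 6: o_6 = (-1.2133, 4.2133, 5.6714)

-1.213 4.213 5.671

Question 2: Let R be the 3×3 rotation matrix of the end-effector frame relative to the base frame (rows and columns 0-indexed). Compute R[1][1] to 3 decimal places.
0.354

End-effector y-axis (col 1 of R) = (-0.3536,0.3536,0.8660)
R[1][1] = 0.3536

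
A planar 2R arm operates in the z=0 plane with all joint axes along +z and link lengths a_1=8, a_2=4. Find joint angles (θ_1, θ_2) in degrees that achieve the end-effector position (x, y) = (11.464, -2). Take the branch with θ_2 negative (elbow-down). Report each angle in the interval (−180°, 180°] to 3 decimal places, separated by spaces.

cos θ_2 = (135.4233−8²−4²)/(2·8·4) = 0.8660; θ_2 = -30.0042° (elbow-down)
β = atan2(-2.0000,11.4640) = -9.8962°; ψ = atan2(-2.0003,11.4640) = -9.8974°
θ_1 = β − ψ = 0.0013°

0.001 -30.004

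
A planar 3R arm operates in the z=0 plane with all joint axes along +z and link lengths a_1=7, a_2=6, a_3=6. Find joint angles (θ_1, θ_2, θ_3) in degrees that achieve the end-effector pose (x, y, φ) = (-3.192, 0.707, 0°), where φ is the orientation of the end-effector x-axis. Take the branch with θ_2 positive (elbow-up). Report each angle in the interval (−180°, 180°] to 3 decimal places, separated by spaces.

wrist centre = target − a_3·(cos φ, sin φ) = (-9.1920, 0.7070)
cos θ_2 = (84.9927−7²−6²)/(2·7·6) = -0.0001; θ_2 = 90.0050° (elbow-up)
β = atan2(0.7070,-9.1920) = 175.6018°; ψ = atan2(6.0000,6.9995) = 40.6034°
θ_1 = β − ψ = 134.9984°
θ_3 = φ − θ_1 − θ_2 = 134.9967° (wrapped to (-180°,180°])

134.998 90.005 134.997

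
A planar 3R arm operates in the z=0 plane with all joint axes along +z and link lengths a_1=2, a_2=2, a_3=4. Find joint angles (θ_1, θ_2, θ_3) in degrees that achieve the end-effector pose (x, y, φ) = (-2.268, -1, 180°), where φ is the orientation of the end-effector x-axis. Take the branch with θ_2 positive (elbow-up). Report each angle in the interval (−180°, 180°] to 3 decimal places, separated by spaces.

wrist centre = target − a_3·(cos φ, sin φ) = (1.7320, -1.0000)
cos θ_2 = (3.9998−2²−2²)/(2·2·2) = -0.5000; θ_2 = 120.0015° (elbow-up)
β = atan2(-1.0000,1.7320) = -30.0007°; ψ = atan2(1.7320,1.0000) = 60.0007°
θ_1 = β − ψ = -90.0015°
θ_3 = φ − θ_1 − θ_2 = 150.0000° (wrapped to (-180°,180°])

-90.001 120.001 150.000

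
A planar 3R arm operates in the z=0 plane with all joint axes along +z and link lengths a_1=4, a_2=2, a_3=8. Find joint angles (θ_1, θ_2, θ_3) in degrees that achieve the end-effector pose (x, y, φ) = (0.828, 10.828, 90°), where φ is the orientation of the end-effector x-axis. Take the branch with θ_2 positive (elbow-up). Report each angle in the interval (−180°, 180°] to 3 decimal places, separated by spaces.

45.009 135.016 -90.024

wrist centre = target − a_3·(cos φ, sin φ) = (0.8280, 2.8280)
cos θ_2 = (8.6832−4²−2²)/(2·4·2) = -0.7073; θ_2 = 135.0158° (elbow-up)
β = atan2(2.8280,0.8280) = 73.6807°; ψ = atan2(1.4138,2.5854) = 28.6720°
θ_1 = β − ψ = 45.0087°
θ_3 = φ − θ_1 − θ_2 = -90.0245° (wrapped to (-180°,180°])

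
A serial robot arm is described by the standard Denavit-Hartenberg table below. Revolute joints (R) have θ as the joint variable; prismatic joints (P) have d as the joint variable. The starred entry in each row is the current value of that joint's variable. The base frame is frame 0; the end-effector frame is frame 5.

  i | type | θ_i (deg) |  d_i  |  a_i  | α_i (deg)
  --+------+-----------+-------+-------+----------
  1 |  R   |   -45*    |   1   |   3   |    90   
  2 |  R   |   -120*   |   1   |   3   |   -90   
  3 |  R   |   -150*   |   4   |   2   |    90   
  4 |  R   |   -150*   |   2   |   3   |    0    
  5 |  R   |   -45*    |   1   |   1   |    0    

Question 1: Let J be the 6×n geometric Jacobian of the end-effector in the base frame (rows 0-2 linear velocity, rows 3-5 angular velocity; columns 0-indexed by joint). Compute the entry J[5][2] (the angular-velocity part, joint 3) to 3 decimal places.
axis z_2 = (0.6124,-0.6124,-0.5000); lever o_n−o_2 = (4.1310,0.6492,-1.2534)
cross product → J_v[:, 2] = (1.0921,-1.2979,2.9272)
J_ω[:, 2] = z_2
entry J[5][2] = -0.5000

-0.500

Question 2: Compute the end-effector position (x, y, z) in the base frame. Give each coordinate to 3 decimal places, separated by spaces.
after link 1: o_1 = (2.1213, -2.1213, 1.0000)
after link 2: o_2 = (0.3536, -1.7678, -1.5981)
after link 3: o_3 = (2.7083, -5.5367, -2.0981)
after link 4: o_4 = (3.4911, -2.0329, -2.4306)
after link 5: o_5 = (4.4845, -1.1186, -2.8514)

4.485 -1.119 -2.851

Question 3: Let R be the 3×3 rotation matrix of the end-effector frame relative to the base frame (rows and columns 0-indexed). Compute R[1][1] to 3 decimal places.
End-effector y-axis (col 1 of R) = (-0.5792,0.7623,0.2888)
R[1][1] = 0.7623

0.762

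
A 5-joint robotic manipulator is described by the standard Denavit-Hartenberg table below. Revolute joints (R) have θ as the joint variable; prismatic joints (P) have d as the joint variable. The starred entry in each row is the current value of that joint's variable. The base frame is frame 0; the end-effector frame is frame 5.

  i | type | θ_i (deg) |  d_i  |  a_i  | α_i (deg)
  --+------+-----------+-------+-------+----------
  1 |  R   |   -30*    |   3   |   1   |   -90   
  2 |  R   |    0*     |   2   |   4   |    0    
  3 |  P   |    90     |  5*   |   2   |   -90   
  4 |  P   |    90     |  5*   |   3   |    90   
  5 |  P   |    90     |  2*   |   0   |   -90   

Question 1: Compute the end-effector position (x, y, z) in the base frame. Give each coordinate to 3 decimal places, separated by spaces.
after link 1: o_1 = (0.8660, -0.5000, 3.0000)
after link 2: o_2 = (5.3301, -0.7679, 3.0000)
after link 3: o_3 = (7.8301, 3.5622, 1.0000)
after link 4: o_4 = (2.0000, 3.4641, 1.0000)
after link 5: o_5 = (2.0000, 3.4641, -1.0000)

2.000 3.464 -1.000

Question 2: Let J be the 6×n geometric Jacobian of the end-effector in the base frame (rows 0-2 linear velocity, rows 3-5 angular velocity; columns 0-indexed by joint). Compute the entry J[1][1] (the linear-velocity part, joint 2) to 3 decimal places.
2.000

axis z_1 = (0.5000,0.8660,0.0000); lever o_n−o_1 = (1.1340,3.9641,-4.0000)
cross product → J_v[:, 1] = (-3.4641,2.0000,1.0000)
J_ω[:, 1] = z_1
entry J[1][1] = 2.0000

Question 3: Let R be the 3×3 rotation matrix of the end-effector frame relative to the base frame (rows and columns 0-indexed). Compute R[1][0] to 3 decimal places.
End-effector x-axis (col 0 of R) = (-0.8660,0.5000,-0.0000)
R[1][0] = 0.5000

0.500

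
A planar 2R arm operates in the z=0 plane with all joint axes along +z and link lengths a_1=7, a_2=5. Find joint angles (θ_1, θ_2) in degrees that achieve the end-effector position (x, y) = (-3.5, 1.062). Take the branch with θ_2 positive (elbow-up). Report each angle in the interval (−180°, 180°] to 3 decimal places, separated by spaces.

cos θ_2 = (13.3778−7²−5²)/(2·7·5) = -0.8660; θ_2 = 150.0006° (elbow-up)
β = atan2(1.0620,-3.5000) = 163.1207°; ψ = atan2(2.5000,2.6698) = 43.1178°
θ_1 = β − ψ = 120.0029°

120.003 150.001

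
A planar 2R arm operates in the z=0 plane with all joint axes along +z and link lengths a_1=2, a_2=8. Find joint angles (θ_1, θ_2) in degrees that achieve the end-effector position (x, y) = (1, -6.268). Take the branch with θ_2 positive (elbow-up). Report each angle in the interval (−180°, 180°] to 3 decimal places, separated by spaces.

138.132 149.998

cos θ_2 = (40.2878−2²−8²)/(2·2·8) = -0.8660; θ_2 = 149.9977° (elbow-up)
β = atan2(-6.2680,1.0000) = -80.9354°; ψ = atan2(4.0003,-4.9280) = 140.9325°
θ_1 = β − ψ = -221.8679°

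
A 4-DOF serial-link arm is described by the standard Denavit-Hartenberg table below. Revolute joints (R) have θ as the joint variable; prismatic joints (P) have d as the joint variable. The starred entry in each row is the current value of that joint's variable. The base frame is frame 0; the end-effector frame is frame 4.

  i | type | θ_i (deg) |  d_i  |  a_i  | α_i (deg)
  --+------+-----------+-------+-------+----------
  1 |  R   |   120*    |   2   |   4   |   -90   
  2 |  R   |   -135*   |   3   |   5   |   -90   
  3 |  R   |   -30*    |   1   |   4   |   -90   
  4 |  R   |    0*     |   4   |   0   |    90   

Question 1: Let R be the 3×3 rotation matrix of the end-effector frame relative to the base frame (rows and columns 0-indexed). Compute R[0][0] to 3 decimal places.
End-effector x-axis (col 0 of R) = (-0.1268,-0.7803,0.6124)
R[0][0] = -0.1268

-0.127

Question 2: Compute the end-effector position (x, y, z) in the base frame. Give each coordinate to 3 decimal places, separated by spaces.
0.016 -3.099 10.106

after link 1: o_1 = (-2.0000, 3.4641, 2.0000)
after link 2: o_2 = (-2.8303, -1.0978, 5.5355)
after link 3: o_3 = (-3.6912, -3.6067, 8.6921)
after link 4: o_4 = (0.0159, -3.0994, 10.1063)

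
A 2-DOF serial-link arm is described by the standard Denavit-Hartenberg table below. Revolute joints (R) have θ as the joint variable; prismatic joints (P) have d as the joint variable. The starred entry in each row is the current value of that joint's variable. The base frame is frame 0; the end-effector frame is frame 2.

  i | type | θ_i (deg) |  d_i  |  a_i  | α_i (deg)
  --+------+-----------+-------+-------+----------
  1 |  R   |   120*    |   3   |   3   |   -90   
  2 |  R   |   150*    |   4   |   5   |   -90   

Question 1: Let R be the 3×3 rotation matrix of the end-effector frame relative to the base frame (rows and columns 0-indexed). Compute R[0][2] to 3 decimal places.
0.250

End-effector z-axis (col 2 of R) = (0.2500,-0.4330,0.8660)
R[0][2] = 0.2500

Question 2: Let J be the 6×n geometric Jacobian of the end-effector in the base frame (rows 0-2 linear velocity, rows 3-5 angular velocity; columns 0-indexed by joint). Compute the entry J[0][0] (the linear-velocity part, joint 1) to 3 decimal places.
axis z_0 = ẑ; lever o_n−o_0 = (-2.7990,-3.1519,0.5000)
cross product → J_v[:, 0] = (3.1519,-2.7990,0.0000)
J_ω[:, 0] = z_0
entry J[0][0] = 3.1519

3.152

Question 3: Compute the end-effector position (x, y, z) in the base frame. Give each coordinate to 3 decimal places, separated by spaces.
-2.799 -3.152 0.500

after link 1: o_1 = (-1.5000, 2.5981, 3.0000)
after link 2: o_2 = (-2.7990, -3.1519, 0.5000)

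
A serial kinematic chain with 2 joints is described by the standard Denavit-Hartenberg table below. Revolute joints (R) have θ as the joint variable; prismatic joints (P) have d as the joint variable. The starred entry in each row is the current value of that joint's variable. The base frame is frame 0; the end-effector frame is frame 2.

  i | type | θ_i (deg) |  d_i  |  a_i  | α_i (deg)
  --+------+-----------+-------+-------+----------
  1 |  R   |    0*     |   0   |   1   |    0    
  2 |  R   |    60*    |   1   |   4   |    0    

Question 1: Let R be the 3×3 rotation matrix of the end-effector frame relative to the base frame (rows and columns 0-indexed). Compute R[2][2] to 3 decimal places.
1.000

End-effector z-axis (col 2 of R) = (0.0000,0.0000,1.0000)
R[2][2] = 1.0000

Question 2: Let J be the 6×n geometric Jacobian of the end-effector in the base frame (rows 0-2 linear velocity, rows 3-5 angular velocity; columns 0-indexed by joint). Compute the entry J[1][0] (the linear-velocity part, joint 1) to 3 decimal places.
axis z_0 = ẑ; lever o_n−o_0 = (3.0000,3.4641,1.0000)
cross product → J_v[:, 0] = (-3.4641,3.0000,0.0000)
J_ω[:, 0] = z_0
entry J[1][0] = 3.0000

3.000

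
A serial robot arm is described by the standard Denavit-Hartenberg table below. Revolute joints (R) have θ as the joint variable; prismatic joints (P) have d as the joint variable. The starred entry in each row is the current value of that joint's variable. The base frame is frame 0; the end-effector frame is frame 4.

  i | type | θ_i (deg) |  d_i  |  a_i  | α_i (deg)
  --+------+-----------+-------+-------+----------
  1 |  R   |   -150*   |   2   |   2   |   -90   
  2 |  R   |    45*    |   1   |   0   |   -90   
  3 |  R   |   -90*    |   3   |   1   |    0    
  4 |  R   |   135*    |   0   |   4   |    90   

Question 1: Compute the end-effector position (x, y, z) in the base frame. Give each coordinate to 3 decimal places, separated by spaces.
-2.041 -0.222 -2.121

after link 1: o_1 = (-1.7321, -1.0000, 2.0000)
after link 2: o_2 = (-1.2321, -1.8660, 2.0000)
after link 3: o_3 = (1.1051, -1.6714, -0.1213)
after link 4: o_4 = (-2.0412, -0.2219, -2.1213)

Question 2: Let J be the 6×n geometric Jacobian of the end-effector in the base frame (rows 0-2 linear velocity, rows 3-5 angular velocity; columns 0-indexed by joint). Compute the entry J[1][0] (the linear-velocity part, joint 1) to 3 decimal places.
-2.041

axis z_0 = ẑ; lever o_n−o_0 = (-2.0412,-0.2219,-2.1213)
cross product → J_v[:, 0] = (0.2219,-2.0412,0.0000)
J_ω[:, 0] = z_0
entry J[1][0] = -2.0412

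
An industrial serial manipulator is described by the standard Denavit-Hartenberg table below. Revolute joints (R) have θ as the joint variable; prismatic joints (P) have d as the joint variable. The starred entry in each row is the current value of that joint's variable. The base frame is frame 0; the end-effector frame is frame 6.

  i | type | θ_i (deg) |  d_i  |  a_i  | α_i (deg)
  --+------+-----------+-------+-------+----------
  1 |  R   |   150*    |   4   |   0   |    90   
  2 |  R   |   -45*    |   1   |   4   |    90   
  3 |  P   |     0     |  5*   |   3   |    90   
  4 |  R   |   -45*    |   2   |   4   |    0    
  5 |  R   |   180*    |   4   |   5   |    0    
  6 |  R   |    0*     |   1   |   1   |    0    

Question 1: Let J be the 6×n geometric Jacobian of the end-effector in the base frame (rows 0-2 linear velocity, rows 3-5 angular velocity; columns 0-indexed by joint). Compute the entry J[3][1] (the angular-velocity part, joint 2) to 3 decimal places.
axis z_1 = (0.5000,0.8660,0.0000); lever o_n−o_1 = (-2.4927,-5.4890,-8.4853)
cross product → J_v[:, 1] = (-7.3485,4.2426,-0.5858)
J_ω[:, 1] = z_1
entry J[3][1] = 0.5000

0.500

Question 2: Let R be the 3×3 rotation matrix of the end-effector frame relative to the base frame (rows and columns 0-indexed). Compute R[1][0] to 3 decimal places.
End-effector x-axis (col 0 of R) = (0.8660,-0.5000,-0.0000)
R[1][0] = -0.5000

-0.500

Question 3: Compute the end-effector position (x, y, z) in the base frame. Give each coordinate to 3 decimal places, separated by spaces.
after link 1: o_1 = (0.0000, 0.0000, 4.0000)
after link 2: o_2 = (-1.9495, 2.2802, 1.1716)
after link 3: o_3 = (-0.7247, 1.5731, -4.4853)
after link 4: o_4 = (-5.1888, 1.8411, -4.4853)
after link 5: o_5 = (-2.8587, -4.1230, -4.4853)
after link 6: o_6 = (-2.4927, -5.4890, -4.4853)

-2.493 -5.489 -4.485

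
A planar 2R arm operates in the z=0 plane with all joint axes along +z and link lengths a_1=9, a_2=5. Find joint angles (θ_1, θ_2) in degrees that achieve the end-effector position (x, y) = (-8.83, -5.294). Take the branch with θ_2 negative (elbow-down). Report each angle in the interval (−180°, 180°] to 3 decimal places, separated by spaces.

-120.000 -90.003

cos θ_2 = (105.9953−9²−5²)/(2·9·5) = -0.0001; θ_2 = -90.0030° (elbow-down)
β = atan2(-5.2940,-8.8300) = -149.0553°; ψ = atan2(-5.0000,8.9997) = -29.0553°
θ_1 = β − ψ = -120.0000°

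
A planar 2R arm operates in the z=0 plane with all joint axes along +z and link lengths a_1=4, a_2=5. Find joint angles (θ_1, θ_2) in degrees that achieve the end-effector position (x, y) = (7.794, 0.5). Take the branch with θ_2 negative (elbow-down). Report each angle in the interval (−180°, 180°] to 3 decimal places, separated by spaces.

37.344 -60.006

cos θ_2 = (60.9964−4²−5²)/(2·4·5) = 0.4999; θ_2 = -60.0059° (elbow-down)
β = atan2(0.5000,7.7940) = 3.6706°; ψ = atan2(-4.3304,6.4996) = -33.6739°
θ_1 = β − ψ = 37.3445°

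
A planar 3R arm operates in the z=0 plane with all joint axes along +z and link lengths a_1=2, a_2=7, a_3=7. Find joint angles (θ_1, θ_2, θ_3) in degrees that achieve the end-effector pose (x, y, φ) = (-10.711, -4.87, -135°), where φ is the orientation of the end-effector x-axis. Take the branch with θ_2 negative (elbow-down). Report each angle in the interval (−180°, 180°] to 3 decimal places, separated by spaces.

wrist centre = target − a_3·(cos φ, sin φ) = (-5.7613, 0.0797)
cos θ_2 = (33.1984−2²−7²)/(2·2·7) = -0.7072; θ_2 = -135.0076° (elbow-down)
β = atan2(0.0797,-5.7613) = 179.2070°; ψ = atan2(-4.9491,-2.9504) = -120.8013°
θ_1 = β − ψ = 300.0083°
θ_3 = φ − θ_1 − θ_2 = 59.9993° (wrapped to (-180°,180°])

-59.992 -135.008 59.999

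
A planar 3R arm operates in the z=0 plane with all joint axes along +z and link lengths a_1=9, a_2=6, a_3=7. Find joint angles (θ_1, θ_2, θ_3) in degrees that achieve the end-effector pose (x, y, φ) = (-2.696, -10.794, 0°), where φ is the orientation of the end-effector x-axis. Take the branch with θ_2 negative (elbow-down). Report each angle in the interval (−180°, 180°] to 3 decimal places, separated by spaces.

-119.997 -30.008 150.005

wrist centre = target − a_3·(cos φ, sin φ) = (-9.6960, -10.7940)
cos θ_2 = (210.5229−9²−6²)/(2·9·6) = 0.8660; θ_2 = -30.0084° (elbow-down)
β = atan2(-10.7940,-9.6960) = -131.9326°; ψ = atan2(-3.0008,14.1957) = -11.9358°
θ_1 = β − ψ = -119.9969°
θ_3 = φ − θ_1 − θ_2 = 150.0052° (wrapped to (-180°,180°])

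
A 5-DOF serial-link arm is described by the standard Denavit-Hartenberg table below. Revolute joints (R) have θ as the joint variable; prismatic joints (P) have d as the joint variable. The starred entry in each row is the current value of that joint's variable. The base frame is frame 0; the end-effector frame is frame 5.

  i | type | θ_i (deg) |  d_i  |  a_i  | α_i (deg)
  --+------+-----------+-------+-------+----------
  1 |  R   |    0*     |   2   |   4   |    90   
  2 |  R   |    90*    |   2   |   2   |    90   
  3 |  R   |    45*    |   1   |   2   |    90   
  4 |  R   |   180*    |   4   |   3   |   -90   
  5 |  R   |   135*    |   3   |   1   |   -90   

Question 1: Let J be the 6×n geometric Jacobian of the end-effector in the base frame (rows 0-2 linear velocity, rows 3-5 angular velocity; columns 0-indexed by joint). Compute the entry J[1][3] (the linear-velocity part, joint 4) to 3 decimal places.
axis z_3 = (0.0000,0.7071,0.7071); lever o_n−o_3 = (-3.0000,3.9497,0.7071)
cross product → J_v[:, 3] = (-2.2929,-2.1213,2.1213)
J_ω[:, 3] = z_3
entry J[1][3] = -2.1213

-2.121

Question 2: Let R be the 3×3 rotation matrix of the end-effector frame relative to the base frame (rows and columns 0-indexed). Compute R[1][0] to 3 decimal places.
-1.000

End-effector x-axis (col 0 of R) = (-0.0000,-1.0000,0.0000)
R[1][0] = -1.0000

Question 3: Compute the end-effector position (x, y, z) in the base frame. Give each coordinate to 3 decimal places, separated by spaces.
after link 1: o_1 = (4.0000, 0.0000, 2.0000)
after link 2: o_2 = (4.0000, -2.0000, 4.0000)
after link 3: o_3 = (5.0000, -3.4142, 5.4142)
after link 4: o_4 = (5.0000, 1.5355, 6.1213)
after link 5: o_5 = (2.0000, 0.5355, 6.1213)

2.000 0.536 6.121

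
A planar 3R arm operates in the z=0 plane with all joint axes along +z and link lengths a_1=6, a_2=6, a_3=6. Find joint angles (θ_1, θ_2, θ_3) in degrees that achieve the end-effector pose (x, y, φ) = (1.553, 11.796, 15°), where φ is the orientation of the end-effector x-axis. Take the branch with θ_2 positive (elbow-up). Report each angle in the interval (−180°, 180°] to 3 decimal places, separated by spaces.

wrist centre = target − a_3·(cos φ, sin φ) = (-4.2426, 10.2431)
cos θ_2 = (122.9201−6²−6²)/(2·6·6) = 0.7072; θ_2 = 44.9906° (elbow-up)
β = atan2(10.2431,-4.2426) = 112.4987°; ψ = atan2(4.2419,10.2433) = 22.4953°
θ_1 = β − ψ = 90.0034°
θ_3 = φ − θ_1 − θ_2 = -119.9940° (wrapped to (-180°,180°])

90.003 44.991 -119.994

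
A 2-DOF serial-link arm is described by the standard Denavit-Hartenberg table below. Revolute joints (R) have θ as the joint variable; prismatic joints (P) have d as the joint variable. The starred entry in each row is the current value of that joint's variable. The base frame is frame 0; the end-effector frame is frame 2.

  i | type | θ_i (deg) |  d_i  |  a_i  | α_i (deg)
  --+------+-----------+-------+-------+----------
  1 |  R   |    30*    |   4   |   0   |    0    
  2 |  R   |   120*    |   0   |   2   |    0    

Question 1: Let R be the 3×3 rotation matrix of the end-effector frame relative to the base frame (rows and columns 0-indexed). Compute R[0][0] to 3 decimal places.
-0.866

End-effector x-axis (col 0 of R) = (-0.8660,0.5000,0.0000)
R[0][0] = -0.8660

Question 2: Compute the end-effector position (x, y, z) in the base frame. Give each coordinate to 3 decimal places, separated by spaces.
after link 1: o_1 = (0.0000, 0.0000, 4.0000)
after link 2: o_2 = (-1.7321, 1.0000, 4.0000)

-1.732 1.000 4.000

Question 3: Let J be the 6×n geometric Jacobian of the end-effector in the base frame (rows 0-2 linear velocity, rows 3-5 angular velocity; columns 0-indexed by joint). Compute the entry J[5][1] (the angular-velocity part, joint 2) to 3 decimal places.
1.000

axis z_1 = (0.0000,0.0000,1.0000); lever o_n−o_1 = (-1.7321,1.0000,0.0000)
cross product → J_v[:, 1] = (-1.0000,-1.7321,0.0000)
J_ω[:, 1] = z_1
entry J[5][1] = 1.0000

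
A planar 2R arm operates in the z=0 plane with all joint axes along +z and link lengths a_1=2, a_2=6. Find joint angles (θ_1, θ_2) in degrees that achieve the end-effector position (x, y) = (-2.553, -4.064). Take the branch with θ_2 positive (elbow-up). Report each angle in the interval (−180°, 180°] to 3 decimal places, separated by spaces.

cos θ_2 = (23.0339−2²−6²)/(2·2·6) = -0.7069; θ_2 = 134.9849° (elbow-up)
β = atan2(-4.0640,-2.5530) = -122.1370°; ψ = atan2(4.2438,-2.2415) = 117.8427°
θ_1 = β − ψ = -239.9797°

120.020 134.985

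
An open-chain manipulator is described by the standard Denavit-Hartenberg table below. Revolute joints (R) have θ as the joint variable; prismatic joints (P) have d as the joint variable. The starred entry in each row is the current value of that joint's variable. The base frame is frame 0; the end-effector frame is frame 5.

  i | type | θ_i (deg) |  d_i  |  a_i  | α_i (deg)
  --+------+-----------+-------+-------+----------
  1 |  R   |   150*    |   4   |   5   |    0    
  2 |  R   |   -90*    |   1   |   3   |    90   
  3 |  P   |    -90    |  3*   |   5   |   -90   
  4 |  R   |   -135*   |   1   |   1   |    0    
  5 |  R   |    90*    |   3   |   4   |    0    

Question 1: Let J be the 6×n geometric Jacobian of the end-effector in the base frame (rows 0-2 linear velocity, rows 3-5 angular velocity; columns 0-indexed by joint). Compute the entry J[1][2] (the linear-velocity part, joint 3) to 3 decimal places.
prismatic axis z_2 = (0.8660,-0.5000,0.0000)
J_v[:, 2] = z_2; J_ω[:, 2] = (0,0,0)
entry J[1][2] = -0.5000

-0.500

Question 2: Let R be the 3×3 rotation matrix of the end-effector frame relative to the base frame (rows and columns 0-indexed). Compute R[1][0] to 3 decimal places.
End-effector x-axis (col 0 of R) = (0.6124,-0.3536,-0.7071)
R[1][0] = -0.3536

-0.354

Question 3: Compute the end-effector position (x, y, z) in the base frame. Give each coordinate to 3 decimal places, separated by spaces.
after link 1: o_1 = (-4.3301, 2.5000, 4.0000)
after link 2: o_2 = (-2.8301, 5.0981, 5.0000)
after link 3: o_3 = (-0.2321, 3.5981, 0.0000)
after link 4: o_4 = (0.8803, 4.1105, 0.7071)
after link 5: o_5 = (4.8298, 5.2944, -2.1213)

4.830 5.294 -2.121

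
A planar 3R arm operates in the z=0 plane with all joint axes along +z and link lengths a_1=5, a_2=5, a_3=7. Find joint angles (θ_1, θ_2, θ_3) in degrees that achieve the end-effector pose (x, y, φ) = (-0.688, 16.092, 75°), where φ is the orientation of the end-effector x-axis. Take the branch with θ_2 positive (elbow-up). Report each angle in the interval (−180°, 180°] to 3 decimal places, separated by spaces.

wrist centre = target − a_3·(cos φ, sin φ) = (-2.4997, 9.3305)
cos θ_2 = (93.3073−5²−5²)/(2·5·5) = 0.8661; θ_2 = 29.9863° (elbow-up)
β = atan2(9.3305,-2.4997) = 104.9979°; ψ = atan2(2.4990,9.3307) = 14.9931°
θ_1 = β − ψ = 90.0047°
θ_3 = φ − θ_1 − θ_2 = -44.9910° (wrapped to (-180°,180°])

90.005 29.986 -44.991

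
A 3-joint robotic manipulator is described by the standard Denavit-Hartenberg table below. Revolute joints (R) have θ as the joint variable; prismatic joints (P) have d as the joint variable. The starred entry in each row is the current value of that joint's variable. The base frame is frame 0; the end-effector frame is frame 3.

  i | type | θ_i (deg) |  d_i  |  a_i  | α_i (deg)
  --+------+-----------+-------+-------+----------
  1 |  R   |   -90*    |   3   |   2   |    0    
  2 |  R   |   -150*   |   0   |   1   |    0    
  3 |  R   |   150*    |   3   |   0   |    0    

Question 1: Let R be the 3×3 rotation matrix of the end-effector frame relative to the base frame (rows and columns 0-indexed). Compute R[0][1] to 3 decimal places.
1.000

End-effector y-axis (col 1 of R) = (1.0000,0.0000,0.0000)
R[0][1] = 1.0000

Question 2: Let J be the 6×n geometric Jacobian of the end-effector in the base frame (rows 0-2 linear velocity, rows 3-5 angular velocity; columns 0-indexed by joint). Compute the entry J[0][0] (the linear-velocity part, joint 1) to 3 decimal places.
1.134

axis z_0 = ẑ; lever o_n−o_0 = (-0.5000,-1.1340,6.0000)
cross product → J_v[:, 0] = (1.1340,-0.5000,0.0000)
J_ω[:, 0] = z_0
entry J[0][0] = 1.1340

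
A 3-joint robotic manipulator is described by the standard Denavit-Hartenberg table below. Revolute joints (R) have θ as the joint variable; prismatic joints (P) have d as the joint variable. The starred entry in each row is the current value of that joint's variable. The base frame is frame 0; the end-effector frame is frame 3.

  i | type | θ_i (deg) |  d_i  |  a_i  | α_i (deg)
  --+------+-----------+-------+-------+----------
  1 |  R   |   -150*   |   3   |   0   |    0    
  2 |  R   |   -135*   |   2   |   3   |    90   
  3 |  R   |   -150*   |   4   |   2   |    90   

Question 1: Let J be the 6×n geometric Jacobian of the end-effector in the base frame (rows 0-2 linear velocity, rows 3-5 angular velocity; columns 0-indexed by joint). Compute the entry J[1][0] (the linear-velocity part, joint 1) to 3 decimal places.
axis z_0 = ẑ; lever o_n−o_0 = (4.1919,0.1895,4.0000)
cross product → J_v[:, 0] = (-0.1895,4.1919,0.0000)
J_ω[:, 0] = z_0
entry J[1][0] = 4.1919

4.192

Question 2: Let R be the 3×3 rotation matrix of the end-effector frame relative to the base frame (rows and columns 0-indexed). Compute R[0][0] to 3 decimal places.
-0.224

End-effector x-axis (col 0 of R) = (-0.2241,-0.8365,-0.5000)
R[0][0] = -0.2241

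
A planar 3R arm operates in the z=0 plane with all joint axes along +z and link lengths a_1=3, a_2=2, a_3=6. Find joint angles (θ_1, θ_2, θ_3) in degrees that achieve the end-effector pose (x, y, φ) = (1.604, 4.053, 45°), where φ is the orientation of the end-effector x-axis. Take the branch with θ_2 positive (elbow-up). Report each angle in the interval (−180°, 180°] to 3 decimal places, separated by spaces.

wrist centre = target − a_3·(cos φ, sin φ) = (-2.6386, -0.1896)
cos θ_2 = (6.9984−3²−2²)/(2·3·2) = -0.5001; θ_2 = 120.0089° (elbow-up)
β = atan2(-0.1896,-2.6386) = -175.8892°; ψ = atan2(1.7319,1.9997) = 40.8947°
θ_1 = β − ψ = -216.7839°
θ_3 = φ − θ_1 − θ_2 = 141.7750° (wrapped to (-180°,180°])

143.216 120.009 141.775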